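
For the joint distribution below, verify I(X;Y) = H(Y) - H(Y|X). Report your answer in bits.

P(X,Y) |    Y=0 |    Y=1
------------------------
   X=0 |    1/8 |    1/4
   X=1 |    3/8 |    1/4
I(X;Y) = 0.0488 bits

Mutual information has multiple equivalent forms:
- I(X;Y) = H(X) - H(X|Y)
- I(X;Y) = H(Y) - H(Y|X)
- I(X;Y) = H(X) + H(Y) - H(X,Y)

Computing all quantities:
H(X) = 0.9544, H(Y) = 1.0000, H(X,Y) = 1.9056
H(X|Y) = 0.9056, H(Y|X) = 0.9512

Verification:
H(X) - H(X|Y) = 0.9544 - 0.9056 = 0.0488
H(Y) - H(Y|X) = 1.0000 - 0.9512 = 0.0488
H(X) + H(Y) - H(X,Y) = 0.9544 + 1.0000 - 1.9056 = 0.0488

All forms give I(X;Y) = 0.0488 bits. ✓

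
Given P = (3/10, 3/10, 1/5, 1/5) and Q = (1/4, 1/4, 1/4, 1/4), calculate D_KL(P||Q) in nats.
0.0201 nats

KL divergence: D_KL(P||Q) = Σ p(x) log(p(x)/q(x))

Computing term by term:
  x=0: 3/10 × log_e[(3/10)/(1/4)] = 3/10 × 0.1823 = 0.0547
  x=1: 3/10 × log_e[(3/10)/(1/4)] = 3/10 × 0.1823 = 0.0547
  x=2: 1/5 × log_e[(1/5)/(1/4)] = 1/5 × -0.2231 = -0.0446
  x=3: 1/5 × log_e[(1/5)/(1/4)] = 1/5 × -0.2231 = -0.0446

D_KL(P||Q) = 0.0201 nats

Note: KL divergence is always non-negative and equals 0 iff P = Q.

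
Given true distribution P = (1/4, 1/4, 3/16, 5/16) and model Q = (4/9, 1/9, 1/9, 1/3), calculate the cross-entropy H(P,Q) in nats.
1.5073 nats

Cross-entropy: H(P,Q) = -Σ p(x) log q(x)

Alternatively: H(P,Q) = H(P) + D_KL(P||Q)
H(P) = 1.3705 nats
D_KL(P||Q) = 0.1368 nats

H(P,Q) = 1.3705 + 0.1368 = 1.5073 nats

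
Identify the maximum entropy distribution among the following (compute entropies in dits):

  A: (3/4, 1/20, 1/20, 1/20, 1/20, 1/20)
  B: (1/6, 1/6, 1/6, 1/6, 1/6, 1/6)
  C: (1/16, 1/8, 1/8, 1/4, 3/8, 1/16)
B

For a discrete distribution over n outcomes, entropy is maximized by the uniform distribution.

Computing entropies:
H(A) = 0.4190 dits
H(B) = 0.7782 dits
H(C) = 0.6865 dits

The uniform distribution (where all probabilities equal 1/6) achieves the maximum entropy of log_10(6) = 0.7782 dits.

Distribution B has the highest entropy.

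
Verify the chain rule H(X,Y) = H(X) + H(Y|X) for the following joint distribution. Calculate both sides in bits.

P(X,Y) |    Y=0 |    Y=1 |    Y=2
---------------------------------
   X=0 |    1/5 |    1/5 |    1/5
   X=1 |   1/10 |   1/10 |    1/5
H(X,Y) = 2.5219, H(X) = 0.9710, H(Y|X) = 1.5510 (all in bits)

Chain rule: H(X,Y) = H(X) + H(Y|X)

Left side — joint entropy directly:
H(X,Y) = -Σ p(x,y) log p(x,y) = 2.5219 bits

Right side — compute H(Y|X) from the conditional distributions:
P(X) = (3/5, 2/5), so H(X) = 0.9710 bits
H(Y|X) = Σ_x P(X=x) · H(Y|X=x):
  P(Y|X=0) = (1/3, 1/3, 1/3), H(Y|X=0) = 1.5850, weight P(X=0) = 3/5
  P(Y|X=1) = (1/4, 1/4, 1/2), H(Y|X=1) = 1.5000, weight P(X=1) = 2/5
H(Y|X) = 1.5510 bits

H(X) + H(Y|X) = 0.9710 + 1.5510 = 2.5219 bits

Both sides equal 2.5219 bits. ✓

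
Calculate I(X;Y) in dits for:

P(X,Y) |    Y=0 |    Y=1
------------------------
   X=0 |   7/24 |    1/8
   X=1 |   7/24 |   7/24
0.0088 dits

Mutual information: I(X;Y) = H(X) + H(Y) - H(X,Y)

Marginals:
P(X) = (5/12, 7/12), H(X) = 0.2950 dits
P(Y) = (7/12, 5/12), H(Y) = 0.2950 dits

Joint entropy: H(X,Y) = 0.5811 dits

I(X;Y) = 0.2950 + 0.2950 - 0.5811 = 0.0088 dits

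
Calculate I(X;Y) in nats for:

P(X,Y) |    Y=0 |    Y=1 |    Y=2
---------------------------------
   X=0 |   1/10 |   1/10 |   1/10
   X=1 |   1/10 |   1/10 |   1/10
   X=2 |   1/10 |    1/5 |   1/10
0.0138 nats

Mutual information: I(X;Y) = H(X) + H(Y) - H(X,Y)

Marginals:
P(X) = (3/10, 3/10, 2/5), H(X) = 1.0889 nats
P(Y) = (3/10, 2/5, 3/10), H(Y) = 1.0889 nats

Joint entropy: H(X,Y) = 2.1640 nats

I(X;Y) = 1.0889 + 1.0889 - 2.1640 = 0.0138 nats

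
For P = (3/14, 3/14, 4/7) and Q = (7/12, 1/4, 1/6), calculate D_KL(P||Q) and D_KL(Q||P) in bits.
D_KL(P||Q) = 0.6585, D_KL(Q||P) = 0.6021

KL divergence is not symmetric: D_KL(P||Q) ≠ D_KL(Q||P) in general.

D_KL(P||Q) = 0.6585 bits
D_KL(Q||P) = 0.6021 bits

No, they are not equal!

This asymmetry is why KL divergence is not a true distance metric.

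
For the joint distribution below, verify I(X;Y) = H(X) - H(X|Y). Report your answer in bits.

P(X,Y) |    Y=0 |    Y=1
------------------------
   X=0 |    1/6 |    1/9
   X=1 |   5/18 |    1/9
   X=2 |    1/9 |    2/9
I(X;Y) = 0.0796 bits

Mutual information has multiple equivalent forms:
- I(X;Y) = H(X) - H(X|Y)
- I(X;Y) = H(Y) - H(Y|X)
- I(X;Y) = H(X) + H(Y) - H(X,Y)

Computing all quantities:
H(X) = 1.5715, H(Y) = 0.9911, H(X,Y) = 2.4830
H(X|Y) = 1.4919, H(Y|X) = 0.9115

Verification:
H(X) - H(X|Y) = 1.5715 - 1.4919 = 0.0796
H(Y) - H(Y|X) = 0.9911 - 0.9115 = 0.0796
H(X) + H(Y) - H(X,Y) = 1.5715 + 0.9911 - 2.4830 = 0.0796

All forms give I(X;Y) = 0.0796 bits. ✓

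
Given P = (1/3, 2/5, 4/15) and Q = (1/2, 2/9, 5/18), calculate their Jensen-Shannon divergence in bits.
0.0308 bits

Jensen-Shannon divergence is:
JSD(P||Q) = 0.5 × D_KL(P||M) + 0.5 × D_KL(Q||M)
where M = 0.5 × (P + Q) is the mixture distribution.

M = 0.5 × (1/3, 2/5, 4/15) + 0.5 × (1/2, 2/9, 5/18) = (5/12, 0.311111, 0.272222)

D_KL(P||M) = 0.0298 bits
D_KL(Q||M) = 0.0317 bits

JSD(P||Q) = 0.5 × 0.0298 + 0.5 × 0.0317 = 0.0308 bits

Unlike KL divergence, JSD is symmetric and bounded: 0 ≤ JSD ≤ log(2).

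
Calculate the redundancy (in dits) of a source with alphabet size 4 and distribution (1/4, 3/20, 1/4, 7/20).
0.0179 dits

Redundancy measures how far a source is from maximum entropy:
R = H_max - H(X)

Maximum entropy for 4 symbols: H_max = log_10(4) = 0.6021 dits
Actual entropy: H(X) = 0.5842 dits
Redundancy: R = 0.6021 - 0.5842 = 0.0179 dits

This redundancy represents potential for compression: the source could be compressed by 0.0179 dits per symbol.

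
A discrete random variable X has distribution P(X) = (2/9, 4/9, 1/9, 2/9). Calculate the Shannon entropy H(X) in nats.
1.2730 nats

Shannon entropy is H(X) = -Σ p(x) log p(x).

For P = (2/9, 4/9, 1/9, 2/9):
H = -2/9 × log_e(2/9) -4/9 × log_e(4/9) -1/9 × log_e(1/9) -2/9 × log_e(2/9)
H = 1.2730 nats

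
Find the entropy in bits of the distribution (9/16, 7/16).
0.9887 bits

Shannon entropy is H(X) = -Σ p(x) log p(x).

For P = (9/16, 7/16):
H = -9/16 × log_2(9/16) -7/16 × log_2(7/16)
H = 0.9887 bits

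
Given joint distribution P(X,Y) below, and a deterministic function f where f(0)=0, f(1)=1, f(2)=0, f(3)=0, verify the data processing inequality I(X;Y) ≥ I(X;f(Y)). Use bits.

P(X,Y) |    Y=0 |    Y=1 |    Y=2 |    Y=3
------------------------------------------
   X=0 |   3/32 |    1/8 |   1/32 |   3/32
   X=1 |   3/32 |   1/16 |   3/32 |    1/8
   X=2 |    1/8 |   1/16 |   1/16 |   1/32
I(X;Y) = 0.0840, I(X;f(Y)) = 0.0275, inequality holds: 0.0840 ≥ 0.0275

Data Processing Inequality: For any Markov chain X → Y → Z, we have I(X;Y) ≥ I(X;Z).

Here Z = f(Y) is a deterministic function of Y, forming X → Y → Z.

Original I(X;Y) = 0.0840 bits

After applying f:
P(X,Z) where Z=f(Y):
- P(X,Z=0) = P(X,Y=0) + P(X,Y=2) + P(X,Y=3)
- P(X,Z=1) = P(X,Y=1)

I(X;Z) = I(X;f(Y)) = 0.0275 bits

Verification: 0.0840 ≥ 0.0275 ✓

Information cannot be created by processing; the function f can only lose information about X.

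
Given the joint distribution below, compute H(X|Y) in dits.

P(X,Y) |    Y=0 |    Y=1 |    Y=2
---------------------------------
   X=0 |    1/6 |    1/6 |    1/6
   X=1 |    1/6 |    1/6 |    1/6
0.3010 dits

Using the chain rule: H(X|Y) = H(X,Y) - H(Y)

First, compute H(X,Y) = 0.7782 dits

Marginal P(Y) = (1/3, 1/3, 1/3)
H(Y) = 0.4771 dits

H(X|Y) = H(X,Y) - H(Y) = 0.7782 - 0.4771 = 0.3010 dits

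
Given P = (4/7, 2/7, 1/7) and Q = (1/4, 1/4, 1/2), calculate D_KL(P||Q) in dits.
0.1440 dits

KL divergence: D_KL(P||Q) = Σ p(x) log(p(x)/q(x))

Computing term by term:
  x=0: 4/7 × log_10[(4/7)/(1/4)] = 4/7 × 0.3590 = 0.2052
  x=1: 2/7 × log_10[(2/7)/(1/4)] = 2/7 × 0.0580 = 0.0166
  x=2: 1/7 × log_10[(1/7)/(1/2)] = 1/7 × -0.5441 = -0.0777

D_KL(P||Q) = 0.1440 dits

Note: KL divergence is always non-negative and equals 0 iff P = Q.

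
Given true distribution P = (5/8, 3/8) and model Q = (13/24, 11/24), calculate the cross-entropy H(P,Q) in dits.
0.2935 dits

Cross-entropy: H(P,Q) = -Σ p(x) log q(x)

Alternatively: H(P,Q) = H(P) + D_KL(P||Q)
H(P) = 0.2873 dits
D_KL(P||Q) = 0.0062 dits

H(P,Q) = 0.2873 + 0.0062 = 0.2935 dits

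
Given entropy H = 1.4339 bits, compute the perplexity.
2.7018

Perplexity is 2^H (or exp(H) for natural log).

H = 1.4339 bits
Perplexity = 2^1.4339 = 2.7018

Interpretation: The model's uncertainty is equivalent to choosing uniformly among 2.7 options.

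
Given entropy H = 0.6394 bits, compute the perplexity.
1.5577

Perplexity is 2^H (or exp(H) for natural log).

H = 0.6394 bits
Perplexity = 2^0.6394 = 1.5577

Interpretation: The model's uncertainty is equivalent to choosing uniformly among 1.6 options.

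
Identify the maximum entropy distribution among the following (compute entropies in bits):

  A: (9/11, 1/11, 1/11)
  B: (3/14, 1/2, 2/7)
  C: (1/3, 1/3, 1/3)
C

For a discrete distribution over n outcomes, entropy is maximized by the uniform distribution.

Computing entropies:
H(A) = 0.8659 bits
H(B) = 1.4926 bits
H(C) = 1.5850 bits

The uniform distribution (where all probabilities equal 1/3) achieves the maximum entropy of log_2(3) = 1.5850 bits.

Distribution C has the highest entropy.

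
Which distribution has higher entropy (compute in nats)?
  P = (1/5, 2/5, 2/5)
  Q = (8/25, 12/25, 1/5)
P

Computing entropies in nats:
H(P) = 1.0549
H(Q) = 1.0388

Distribution P has higher entropy.

Intuition: The distribution closer to uniform (more spread out) has higher entropy.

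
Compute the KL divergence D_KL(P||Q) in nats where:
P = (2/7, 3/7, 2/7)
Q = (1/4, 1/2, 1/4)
0.0102 nats

KL divergence: D_KL(P||Q) = Σ p(x) log(p(x)/q(x))

Computing term by term:
  x=0: 2/7 × log_e[(2/7)/(1/4)] = 2/7 × 0.1335 = 0.0382
  x=1: 3/7 × log_e[(3/7)/(1/2)] = 3/7 × -0.1542 = -0.0661
  x=2: 2/7 × log_e[(2/7)/(1/4)] = 2/7 × 0.1335 = 0.0382

D_KL(P||Q) = 0.0102 nats

Note: KL divergence is always non-negative and equals 0 iff P = Q.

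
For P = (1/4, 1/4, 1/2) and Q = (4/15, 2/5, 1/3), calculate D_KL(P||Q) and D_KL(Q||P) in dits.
D_KL(P||Q) = 0.0300, D_KL(Q||P) = 0.0304

KL divergence is not symmetric: D_KL(P||Q) ≠ D_KL(Q||P) in general.

D_KL(P||Q) = 0.0300 dits
D_KL(Q||P) = 0.0304 dits

No, they are not equal!

This asymmetry is why KL divergence is not a true distance metric.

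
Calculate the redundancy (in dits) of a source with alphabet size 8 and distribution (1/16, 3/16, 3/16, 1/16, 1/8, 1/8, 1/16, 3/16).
0.0426 dits

Redundancy measures how far a source is from maximum entropy:
R = H_max - H(X)

Maximum entropy for 8 symbols: H_max = log_10(8) = 0.9031 dits
Actual entropy: H(X) = 0.8605 dits
Redundancy: R = 0.9031 - 0.8605 = 0.0426 dits

This redundancy represents potential for compression: the source could be compressed by 0.0426 dits per symbol.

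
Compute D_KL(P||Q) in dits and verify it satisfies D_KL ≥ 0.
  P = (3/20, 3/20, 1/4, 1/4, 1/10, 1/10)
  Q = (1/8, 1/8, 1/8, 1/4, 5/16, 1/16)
0.0699 dits

KL divergence satisfies the Gibbs inequality: D_KL(P||Q) ≥ 0 for all distributions P, Q.

D_KL(P||Q) = Σ p(x) log(p(x)/q(x))
Term by term:
  x=0: 3/20 × log_10[(3/20)/(1/8)] = 0.0119
  x=1: 3/20 × log_10[(3/20)/(1/8)] = 0.0119
  x=2: 1/4 × log_10[(1/4)/(1/8)] = 0.0753
  x=3: 1/4 × log_10[(1/4)/(1/4)] = 0.0000
  x=4: 1/10 × log_10[(1/10)/(5/16)] = -0.0495
  x=5: 1/10 × log_10[(1/10)/(1/16)] = 0.0204
D_KL(P||Q) = 0.0699 dits

D_KL(P||Q) = 0.0699 ≥ 0 ✓

This non-negativity is a fundamental property: relative entropy cannot be negative because it measures how different Q is from P.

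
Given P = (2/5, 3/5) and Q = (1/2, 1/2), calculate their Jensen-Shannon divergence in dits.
0.0022 dits

Jensen-Shannon divergence is:
JSD(P||Q) = 0.5 × D_KL(P||M) + 0.5 × D_KL(Q||M)
where M = 0.5 × (P + Q) is the mixture distribution.

M = 0.5 × (2/5, 3/5) + 0.5 × (1/2, 1/2) = (9/20, 11/20)

D_KL(P||M) = 0.0022 dits
D_KL(Q||M) = 0.0022 dits

JSD(P||Q) = 0.5 × 0.0022 + 0.5 × 0.0022 = 0.0022 dits

Unlike KL divergence, JSD is symmetric and bounded: 0 ≤ JSD ≤ log(2).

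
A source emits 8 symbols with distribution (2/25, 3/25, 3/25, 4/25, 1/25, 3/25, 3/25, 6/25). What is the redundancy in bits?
0.1373 bits

Redundancy measures how far a source is from maximum entropy:
R = H_max - H(X)

Maximum entropy for 8 symbols: H_max = log_2(8) = 3.0000 bits
Actual entropy: H(X) = 2.8627 bits
Redundancy: R = 3.0000 - 2.8627 = 0.1373 bits

This redundancy represents potential for compression: the source could be compressed by 0.1373 bits per symbol.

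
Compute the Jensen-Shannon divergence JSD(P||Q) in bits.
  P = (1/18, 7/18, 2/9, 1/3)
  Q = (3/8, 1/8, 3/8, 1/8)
0.1968 bits

Jensen-Shannon divergence is:
JSD(P||Q) = 0.5 × D_KL(P||M) + 0.5 × D_KL(Q||M)
where M = 0.5 × (P + Q) is the mixture distribution.

M = 0.5 × (1/18, 7/18, 2/9, 1/3) + 0.5 × (3/8, 1/8, 3/8, 1/8) = (0.215278, 0.256944, 0.298611, 0.229167)

D_KL(P||M) = 0.2094 bits
D_KL(Q||M) = 0.1842 bits

JSD(P||Q) = 0.5 × 0.2094 + 0.5 × 0.1842 = 0.1968 bits

Unlike KL divergence, JSD is symmetric and bounded: 0 ≤ JSD ≤ log(2).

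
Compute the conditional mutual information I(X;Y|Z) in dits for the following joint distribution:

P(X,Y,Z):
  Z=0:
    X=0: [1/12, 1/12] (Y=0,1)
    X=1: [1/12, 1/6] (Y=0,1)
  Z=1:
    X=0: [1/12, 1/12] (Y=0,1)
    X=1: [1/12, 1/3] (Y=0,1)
0.0133 dits

Conditional mutual information: I(X;Y|Z) = H(X|Z) + H(Y|Z) - H(X,Y|Z)

H(Z) = 0.2950
H(X,Z) = 0.5683 → H(X|Z) = 0.2734
H(Y,Z) = 0.5683 → H(Y|Z) = 0.2734
H(X,Y,Z) = 0.8283 → H(X,Y|Z) = 0.5334

I(X;Y|Z) = 0.2734 + 0.2734 - 0.5334 = 0.0133 dits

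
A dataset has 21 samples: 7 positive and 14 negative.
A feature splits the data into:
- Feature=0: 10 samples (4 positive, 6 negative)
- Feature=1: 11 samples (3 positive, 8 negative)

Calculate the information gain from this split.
0.0131 bits

Information Gain = H(Y) - H(Y|Feature)

Before split:
P(positive) = 7/21 = 0.3333
H(Y) = 0.9183 bits

After split:
Feature=0: H = 0.9710 bits (weight = 10/21)
Feature=1: H = 0.8454 bits (weight = 11/21)
H(Y|Feature) = (10/21)×0.9710 + (11/21)×0.8454 = 0.9052 bits

Information Gain = 0.9183 - 0.9052 = 0.0131 bits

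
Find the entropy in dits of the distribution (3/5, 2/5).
0.2923 dits

Shannon entropy is H(X) = -Σ p(x) log p(x).

For P = (3/5, 2/5):
H = -3/5 × log_10(3/5) -2/5 × log_10(2/5)
H = 0.2923 dits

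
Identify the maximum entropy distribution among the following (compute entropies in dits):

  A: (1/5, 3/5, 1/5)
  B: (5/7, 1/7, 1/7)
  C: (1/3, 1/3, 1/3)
C

For a discrete distribution over n outcomes, entropy is maximized by the uniform distribution.

Computing entropies:
H(A) = 0.4127 dits
H(B) = 0.3458 dits
H(C) = 0.4771 dits

The uniform distribution (where all probabilities equal 1/3) achieves the maximum entropy of log_10(3) = 0.4771 dits.

Distribution C has the highest entropy.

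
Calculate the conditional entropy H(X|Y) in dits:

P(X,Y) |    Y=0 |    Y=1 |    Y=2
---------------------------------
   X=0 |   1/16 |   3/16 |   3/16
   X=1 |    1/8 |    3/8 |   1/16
0.2684 dits

Using the chain rule: H(X|Y) = H(X,Y) - H(Y)

First, compute H(X,Y) = 0.6958 dits

Marginal P(Y) = (3/16, 9/16, 1/4)
H(Y) = 0.4274 dits

H(X|Y) = H(X,Y) - H(Y) = 0.6958 - 0.4274 = 0.2684 dits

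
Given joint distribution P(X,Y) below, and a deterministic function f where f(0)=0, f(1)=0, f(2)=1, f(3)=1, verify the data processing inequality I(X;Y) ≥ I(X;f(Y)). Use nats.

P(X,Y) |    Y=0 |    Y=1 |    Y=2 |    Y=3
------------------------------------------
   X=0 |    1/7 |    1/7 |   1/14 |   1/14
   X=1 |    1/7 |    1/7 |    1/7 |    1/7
I(X;Y) = 0.0140, I(X;f(Y)) = 0.0140, inequality holds: 0.0140 ≥ 0.0140

Data Processing Inequality: For any Markov chain X → Y → Z, we have I(X;Y) ≥ I(X;Z).

Here Z = f(Y) is a deterministic function of Y, forming X → Y → Z.

Original I(X;Y) = 0.0140 nats

After applying f:
P(X,Z) where Z=f(Y):
- P(X,Z=0) = P(X,Y=0) + P(X,Y=1)
- P(X,Z=1) = P(X,Y=2) + P(X,Y=3)

I(X;Z) = I(X;f(Y)) = 0.0140 nats

Verification: 0.0140 ≥ 0.0140 ✓

Information cannot be created by processing; the function f can only lose information about X.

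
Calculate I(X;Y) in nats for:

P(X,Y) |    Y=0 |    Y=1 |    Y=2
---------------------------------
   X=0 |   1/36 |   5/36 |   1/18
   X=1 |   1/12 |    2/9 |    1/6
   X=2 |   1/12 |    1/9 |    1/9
0.0202 nats

Mutual information: I(X;Y) = H(X) + H(Y) - H(X,Y)

Marginals:
P(X) = (2/9, 17/36, 11/36), H(X) = 1.0508 nats
P(Y) = (7/36, 17/36, 1/3), H(Y) = 1.0389 nats

Joint entropy: H(X,Y) = 2.0696 nats

I(X;Y) = 1.0508 + 1.0389 - 2.0696 = 0.0202 nats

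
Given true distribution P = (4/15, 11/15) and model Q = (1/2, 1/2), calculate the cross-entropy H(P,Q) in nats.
0.6931 nats

Cross-entropy: H(P,Q) = -Σ p(x) log q(x)

Alternatively: H(P,Q) = H(P) + D_KL(P||Q)
H(P) = 0.5799 nats
D_KL(P||Q) = 0.1132 nats

H(P,Q) = 0.5799 + 0.1132 = 0.6931 nats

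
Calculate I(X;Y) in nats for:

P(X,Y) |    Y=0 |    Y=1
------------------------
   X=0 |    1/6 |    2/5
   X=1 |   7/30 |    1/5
0.0306 nats

Mutual information: I(X;Y) = H(X) + H(Y) - H(X,Y)

Marginals:
P(X) = (17/30, 13/30), H(X) = 0.6842 nats
P(Y) = (2/5, 3/5), H(Y) = 0.6730 nats

Joint entropy: H(X,Y) = 1.3266 nats

I(X;Y) = 0.6842 + 0.6730 - 1.3266 = 0.0306 nats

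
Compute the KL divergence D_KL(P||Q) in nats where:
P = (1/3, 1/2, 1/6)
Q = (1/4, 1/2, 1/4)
0.0283 nats

KL divergence: D_KL(P||Q) = Σ p(x) log(p(x)/q(x))

Computing term by term:
  x=0: 1/3 × log_e[(1/3)/(1/4)] = 1/3 × 0.2877 = 0.0959
  x=1: 1/2 × log_e[(1/2)/(1/2)] = 1/2 × 0.0000 = 0.0000
  x=2: 1/6 × log_e[(1/6)/(1/4)] = 1/6 × -0.4055 = -0.0676

D_KL(P||Q) = 0.0283 nats

Note: KL divergence is always non-negative and equals 0 iff P = Q.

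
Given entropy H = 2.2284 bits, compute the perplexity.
4.6861

Perplexity is 2^H (or exp(H) for natural log).

H = 2.2284 bits
Perplexity = 2^2.2284 = 4.6861

Interpretation: The model's uncertainty is equivalent to choosing uniformly among 4.7 options.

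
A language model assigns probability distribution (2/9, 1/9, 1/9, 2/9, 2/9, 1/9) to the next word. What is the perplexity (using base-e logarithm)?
5.6696

Perplexity is e^H (or exp(H) for natural log).

First, H = -Σ p log p = 1.7351 nats
Perplexity = e^1.7351 = 5.6696

Interpretation: The model's uncertainty is equivalent to choosing uniformly among 5.7 options.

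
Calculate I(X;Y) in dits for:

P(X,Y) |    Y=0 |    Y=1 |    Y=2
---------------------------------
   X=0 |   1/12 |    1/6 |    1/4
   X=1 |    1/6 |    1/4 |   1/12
0.0287 dits

Mutual information: I(X;Y) = H(X) + H(Y) - H(X,Y)

Marginals:
P(X) = (1/2, 1/2), H(X) = 0.3010 dits
P(Y) = (1/4, 5/12, 1/3), H(Y) = 0.4680 dits

Joint entropy: H(X,Y) = 0.7403 dits

I(X;Y) = 0.3010 + 0.4680 - 0.7403 = 0.0287 dits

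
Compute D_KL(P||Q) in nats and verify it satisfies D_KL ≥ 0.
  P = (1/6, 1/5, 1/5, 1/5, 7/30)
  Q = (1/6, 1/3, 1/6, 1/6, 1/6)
0.0493 nats

KL divergence satisfies the Gibbs inequality: D_KL(P||Q) ≥ 0 for all distributions P, Q.

D_KL(P||Q) = Σ p(x) log(p(x)/q(x))
Term by term:
  x=0: 1/6 × log_e[(1/6)/(1/6)] = 0.0000
  x=1: 1/5 × log_e[(1/5)/(1/3)] = -0.1022
  x=2: 1/5 × log_e[(1/5)/(1/6)] = 0.0365
  x=3: 1/5 × log_e[(1/5)/(1/6)] = 0.0365
  x=4: 7/30 × log_e[(7/30)/(1/6)] = 0.0785
D_KL(P||Q) = 0.0493 nats

D_KL(P||Q) = 0.0493 ≥ 0 ✓

This non-negativity is a fundamental property: relative entropy cannot be negative because it measures how different Q is from P.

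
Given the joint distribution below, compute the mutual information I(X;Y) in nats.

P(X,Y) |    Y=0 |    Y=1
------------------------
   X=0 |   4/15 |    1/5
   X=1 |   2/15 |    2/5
0.0544 nats

Mutual information: I(X;Y) = H(X) + H(Y) - H(X,Y)

Marginals:
P(X) = (7/15, 8/15), H(X) = 0.6909 nats
P(Y) = (2/5, 3/5), H(Y) = 0.6730 nats

Joint entropy: H(X,Y) = 1.3095 nats

I(X;Y) = 0.6909 + 0.6730 - 1.3095 = 0.0544 nats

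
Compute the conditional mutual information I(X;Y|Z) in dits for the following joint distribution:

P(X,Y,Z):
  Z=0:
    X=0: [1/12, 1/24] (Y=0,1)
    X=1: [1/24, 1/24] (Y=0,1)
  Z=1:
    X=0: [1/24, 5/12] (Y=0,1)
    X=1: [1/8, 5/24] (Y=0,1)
0.0218 dits

Conditional mutual information: I(X;Y|Z) = H(X|Z) + H(Y|Z) - H(X,Y|Z)

H(Z) = 0.2222
H(X,Z) = 0.5172 → H(X|Z) = 0.2949
H(Y,Z) = 0.4601 → H(Y|Z) = 0.2378
H(X,Y,Z) = 0.7332 → H(X,Y|Z) = 0.5110

I(X;Y|Z) = 0.2949 + 0.2378 - 0.5110 = 0.0218 dits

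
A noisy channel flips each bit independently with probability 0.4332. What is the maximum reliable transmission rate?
0.0129 bits

For a binary symmetric channel (BSC) with error probability p:
Capacity C = 1 - H(p) bits per symbol

where H(p) = -p log₂(p) - (1-p) log₂(1-p) is the binary entropy function.

H(0.4332) = 0.9871 bits
C = 1 - 0.9871 = 0.0129 bits per symbol

This means we can reliably transmit up to 0.0129 bits of information per channel use.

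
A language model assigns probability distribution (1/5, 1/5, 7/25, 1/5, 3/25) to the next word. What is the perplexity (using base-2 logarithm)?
4.8381

Perplexity is 2^H (or exp(H) for natural log).

First, H = -Σ p log p = 2.2744 bits
Perplexity = 2^2.2744 = 4.8381

Interpretation: The model's uncertainty is equivalent to choosing uniformly among 4.8 options.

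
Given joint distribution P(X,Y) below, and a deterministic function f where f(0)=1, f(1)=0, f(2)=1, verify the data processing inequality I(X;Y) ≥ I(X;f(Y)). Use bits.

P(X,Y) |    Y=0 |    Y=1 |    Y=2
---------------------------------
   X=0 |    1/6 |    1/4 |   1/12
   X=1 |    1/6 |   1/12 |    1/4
I(X;Y) = 0.1258, I(X;f(Y)) = 0.0933, inequality holds: 0.1258 ≥ 0.0933

Data Processing Inequality: For any Markov chain X → Y → Z, we have I(X;Y) ≥ I(X;Z).

Here Z = f(Y) is a deterministic function of Y, forming X → Y → Z.

Original I(X;Y) = 0.1258 bits

After applying f:
P(X,Z) where Z=f(Y):
- P(X,Z=0) = P(X,Y=1)
- P(X,Z=1) = P(X,Y=0) + P(X,Y=2)

I(X;Z) = I(X;f(Y)) = 0.0933 bits

Verification: 0.1258 ≥ 0.0933 ✓

Information cannot be created by processing; the function f can only lose information about X.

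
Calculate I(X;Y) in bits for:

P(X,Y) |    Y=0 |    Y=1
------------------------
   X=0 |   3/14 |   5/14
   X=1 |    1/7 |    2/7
0.0013 bits

Mutual information: I(X;Y) = H(X) + H(Y) - H(X,Y)

Marginals:
P(X) = (4/7, 3/7), H(X) = 0.9852 bits
P(Y) = (5/14, 9/14), H(Y) = 0.9403 bits

Joint entropy: H(X,Y) = 1.9242 bits

I(X;Y) = 0.9852 + 0.9403 - 1.9242 = 0.0013 bits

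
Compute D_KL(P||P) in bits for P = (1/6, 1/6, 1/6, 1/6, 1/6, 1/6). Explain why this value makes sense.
0.0000 bits

KL divergence satisfies the Gibbs inequality: D_KL(P||Q) ≥ 0 for all distributions P, Q.

D_KL(P||Q) = Σ p(x) log(p(x)/q(x))
Each term is p(x) × log_2(p(x)/p(x)) = p(x) × log_2(1) = 0, so the sum is 0.
D_KL(P||Q) = 0.0000 bits

When P = Q, the KL divergence is exactly 0, as there is no 'divergence' between identical distributions.

This non-negativity is a fundamental property: relative entropy cannot be negative because it measures how different Q is from P.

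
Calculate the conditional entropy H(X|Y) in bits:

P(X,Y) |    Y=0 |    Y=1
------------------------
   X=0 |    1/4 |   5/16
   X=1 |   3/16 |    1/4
0.9885 bits

Using the chain rule: H(X|Y) = H(X,Y) - H(Y)

First, compute H(X,Y) = 1.9772 bits

Marginal P(Y) = (7/16, 9/16)
H(Y) = 0.9887 bits

H(X|Y) = H(X,Y) - H(Y) = 1.9772 - 0.9887 = 0.9885 bits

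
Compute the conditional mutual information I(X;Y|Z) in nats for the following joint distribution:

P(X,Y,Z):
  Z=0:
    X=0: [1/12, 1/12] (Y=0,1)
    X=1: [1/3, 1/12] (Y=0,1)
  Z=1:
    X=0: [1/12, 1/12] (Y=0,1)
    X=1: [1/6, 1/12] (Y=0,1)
0.0307 nats

Conditional mutual information: I(X;Y|Z) = H(X|Z) + H(Y|Z) - H(X,Y|Z)

H(Z) = 0.6792
H(X,Z) = 1.3086 → H(X|Z) = 0.6294
H(Y,Z) = 1.3086 → H(Y|Z) = 0.6294
H(X,Y,Z) = 1.9073 → H(X,Y|Z) = 1.2281

I(X;Y|Z) = 0.6294 + 0.6294 - 1.2281 = 0.0307 nats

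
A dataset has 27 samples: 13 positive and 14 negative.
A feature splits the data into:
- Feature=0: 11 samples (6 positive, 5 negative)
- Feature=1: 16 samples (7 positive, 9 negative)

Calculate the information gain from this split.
0.0081 bits

Information Gain = H(Y) - H(Y|Feature)

Before split:
P(positive) = 13/27 = 0.4815
H(Y) = 0.9990 bits

After split:
Feature=0: H = 0.9940 bits (weight = 11/27)
Feature=1: H = 0.9887 bits (weight = 16/27)
H(Y|Feature) = (11/27)×0.9940 + (16/27)×0.9887 = 0.9909 bits

Information Gain = 0.9990 - 0.9909 = 0.0081 bits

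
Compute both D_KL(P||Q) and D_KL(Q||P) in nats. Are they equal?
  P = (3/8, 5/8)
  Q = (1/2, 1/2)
D_KL(P||Q) = 0.0316, D_KL(Q||P) = 0.0323

KL divergence is not symmetric: D_KL(P||Q) ≠ D_KL(Q||P) in general.

D_KL(P||Q) = 0.0316 nats
D_KL(Q||P) = 0.0323 nats

No, they are not equal!

This asymmetry is why KL divergence is not a true distance metric.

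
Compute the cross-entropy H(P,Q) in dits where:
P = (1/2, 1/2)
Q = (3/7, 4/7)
0.3055 dits

Cross-entropy: H(P,Q) = -Σ p(x) log q(x)

Alternatively: H(P,Q) = H(P) + D_KL(P||Q)
H(P) = 0.3010 dits
D_KL(P||Q) = 0.0045 dits

H(P,Q) = 0.3010 + 0.0045 = 0.3055 dits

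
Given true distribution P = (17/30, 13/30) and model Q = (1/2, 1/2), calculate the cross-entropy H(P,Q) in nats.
0.6931 nats

Cross-entropy: H(P,Q) = -Σ p(x) log q(x)

Alternatively: H(P,Q) = H(P) + D_KL(P||Q)
H(P) = 0.6842 nats
D_KL(P||Q) = 0.0089 nats

H(P,Q) = 0.6842 + 0.0089 = 0.6931 nats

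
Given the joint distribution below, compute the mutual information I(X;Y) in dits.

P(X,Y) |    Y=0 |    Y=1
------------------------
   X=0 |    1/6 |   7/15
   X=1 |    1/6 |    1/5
0.0082 dits

Mutual information: I(X;Y) = H(X) + H(Y) - H(X,Y)

Marginals:
P(X) = (19/30, 11/30), H(X) = 0.2854 dits
P(Y) = (1/3, 2/3), H(Y) = 0.2764 dits

Joint entropy: H(X,Y) = 0.5536 dits

I(X;Y) = 0.2854 + 0.2764 - 0.5536 = 0.0082 dits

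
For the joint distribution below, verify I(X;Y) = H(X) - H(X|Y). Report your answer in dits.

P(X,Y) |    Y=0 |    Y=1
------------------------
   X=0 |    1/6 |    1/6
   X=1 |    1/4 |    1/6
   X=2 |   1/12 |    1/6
I(X;Y) = 0.0098 dits

Mutual information has multiple equivalent forms:
- I(X;Y) = H(X) - H(X|Y)
- I(X;Y) = H(Y) - H(Y|X)
- I(X;Y) = H(X) + H(Y) - H(X,Y)

Computing all quantities:
H(X) = 0.4680, H(Y) = 0.3010, H(X,Y) = 0.7592
H(X|Y) = 0.4582, H(Y|X) = 0.2912

Verification:
H(X) - H(X|Y) = 0.4680 - 0.4582 = 0.0098
H(Y) - H(Y|X) = 0.3010 - 0.2912 = 0.0098
H(X) + H(Y) - H(X,Y) = 0.4680 + 0.3010 - 0.7592 = 0.0098

All forms give I(X;Y) = 0.0098 dits. ✓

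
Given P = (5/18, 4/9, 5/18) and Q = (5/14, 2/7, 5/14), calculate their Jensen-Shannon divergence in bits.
0.0197 bits

Jensen-Shannon divergence is:
JSD(P||Q) = 0.5 × D_KL(P||M) + 0.5 × D_KL(Q||M)
where M = 0.5 × (P + Q) is the mixture distribution.

M = 0.5 × (5/18, 4/9, 5/18) + 0.5 × (5/14, 2/7, 5/14) = (0.31746, 0.365079, 0.31746)

D_KL(P||M) = 0.0191 bits
D_KL(Q||M) = 0.0203 bits

JSD(P||Q) = 0.5 × 0.0191 + 0.5 × 0.0203 = 0.0197 bits

Unlike KL divergence, JSD is symmetric and bounded: 0 ≤ JSD ≤ log(2).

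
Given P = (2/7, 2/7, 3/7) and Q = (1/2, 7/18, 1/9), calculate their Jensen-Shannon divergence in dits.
0.0298 dits

Jensen-Shannon divergence is:
JSD(P||Q) = 0.5 × D_KL(P||M) + 0.5 × D_KL(Q||M)
where M = 0.5 × (P + Q) is the mixture distribution.

M = 0.5 × (2/7, 2/7, 3/7) + 0.5 × (1/2, 7/18, 1/9) = (11/28, 0.337302, 0.269841)

D_KL(P||M) = 0.0260 dits
D_KL(Q||M) = 0.0336 dits

JSD(P||Q) = 0.5 × 0.0260 + 0.5 × 0.0336 = 0.0298 dits

Unlike KL divergence, JSD is symmetric and bounded: 0 ≤ JSD ≤ log(2).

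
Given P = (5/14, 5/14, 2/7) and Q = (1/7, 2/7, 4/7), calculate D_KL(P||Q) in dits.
0.0907 dits

KL divergence: D_KL(P||Q) = Σ p(x) log(p(x)/q(x))

Computing term by term:
  x=0: 5/14 × log_10[(5/14)/(1/7)] = 5/14 × 0.3979 = 0.1421
  x=1: 5/14 × log_10[(5/14)/(2/7)] = 5/14 × 0.0969 = 0.0346
  x=2: 2/7 × log_10[(2/7)/(4/7)] = 2/7 × -0.3010 = -0.0860

D_KL(P||Q) = 0.0907 dits

Note: KL divergence is always non-negative and equals 0 iff P = Q.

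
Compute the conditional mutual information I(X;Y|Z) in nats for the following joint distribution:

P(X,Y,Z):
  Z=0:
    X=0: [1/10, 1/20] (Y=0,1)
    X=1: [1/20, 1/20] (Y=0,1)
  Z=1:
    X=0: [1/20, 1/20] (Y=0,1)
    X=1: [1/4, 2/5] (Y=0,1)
0.0058 nats

Conditional mutual information: I(X;Y|Z) = H(X|Z) + H(Y|Z) - H(X,Y|Z)

H(Z) = 0.5623
H(X,Z) = 1.0251 → H(X|Z) = 0.4628
H(Y,Z) = 1.2353 → H(Y|Z) = 0.6730
H(X,Y,Z) = 1.6923 → H(X,Y|Z) = 1.1299

I(X;Y|Z) = 0.4628 + 0.6730 - 1.1299 = 0.0058 nats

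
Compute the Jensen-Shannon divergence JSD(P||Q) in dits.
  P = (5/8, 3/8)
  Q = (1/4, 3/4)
0.0319 dits

Jensen-Shannon divergence is:
JSD(P||Q) = 0.5 × D_KL(P||M) + 0.5 × D_KL(Q||M)
where M = 0.5 × (P + Q) is the mixture distribution.

M = 0.5 × (5/8, 3/8) + 0.5 × (1/4, 3/4) = (7/16, 9/16)

D_KL(P||M) = 0.0308 dits
D_KL(Q||M) = 0.0329 dits

JSD(P||Q) = 0.5 × 0.0308 + 0.5 × 0.0329 = 0.0319 dits

Unlike KL divergence, JSD is symmetric and bounded: 0 ≤ JSD ≤ log(2).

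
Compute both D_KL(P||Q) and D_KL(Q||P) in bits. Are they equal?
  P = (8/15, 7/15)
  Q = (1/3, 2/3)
D_KL(P||Q) = 0.1215, D_KL(Q||P) = 0.1170

KL divergence is not symmetric: D_KL(P||Q) ≠ D_KL(Q||P) in general.

D_KL(P||Q) = 0.1215 bits
D_KL(Q||P) = 0.1170 bits

No, they are not equal!

This asymmetry is why KL divergence is not a true distance metric.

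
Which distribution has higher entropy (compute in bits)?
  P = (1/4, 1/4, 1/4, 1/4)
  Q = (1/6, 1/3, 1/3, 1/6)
P

Computing entropies in bits:
H(P) = 2.0000
H(Q) = 1.9183

Distribution P has higher entropy.

Intuition: The distribution closer to uniform (more spread out) has higher entropy.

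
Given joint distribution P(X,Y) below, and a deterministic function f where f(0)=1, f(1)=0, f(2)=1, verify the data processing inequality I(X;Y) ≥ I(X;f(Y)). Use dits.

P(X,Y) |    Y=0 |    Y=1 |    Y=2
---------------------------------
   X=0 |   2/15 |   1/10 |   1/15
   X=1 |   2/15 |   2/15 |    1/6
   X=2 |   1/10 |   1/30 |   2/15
I(X;Y) = 0.0159, I(X;f(Y)) = 0.0091, inequality holds: 0.0159 ≥ 0.0091

Data Processing Inequality: For any Markov chain X → Y → Z, we have I(X;Y) ≥ I(X;Z).

Here Z = f(Y) is a deterministic function of Y, forming X → Y → Z.

Original I(X;Y) = 0.0159 dits

After applying f:
P(X,Z) where Z=f(Y):
- P(X,Z=0) = P(X,Y=1)
- P(X,Z=1) = P(X,Y=0) + P(X,Y=2)

I(X;Z) = I(X;f(Y)) = 0.0091 dits

Verification: 0.0159 ≥ 0.0091 ✓

Information cannot be created by processing; the function f can only lose information about X.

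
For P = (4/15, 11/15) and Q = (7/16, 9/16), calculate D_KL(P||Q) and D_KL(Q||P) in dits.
D_KL(P||Q) = 0.0271, D_KL(Q||P) = 0.0293

KL divergence is not symmetric: D_KL(P||Q) ≠ D_KL(Q||P) in general.

D_KL(P||Q) = 0.0271 dits
D_KL(Q||P) = 0.0293 dits

No, they are not equal!

This asymmetry is why KL divergence is not a true distance metric.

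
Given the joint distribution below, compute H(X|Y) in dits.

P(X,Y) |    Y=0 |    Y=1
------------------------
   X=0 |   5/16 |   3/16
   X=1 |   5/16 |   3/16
0.3010 dits

Using the chain rule: H(X|Y) = H(X,Y) - H(Y)

First, compute H(X,Y) = 0.5883 dits

Marginal P(Y) = (5/8, 3/8)
H(Y) = 0.2873 dits

H(X|Y) = H(X,Y) - H(Y) = 0.5883 - 0.2873 = 0.3010 dits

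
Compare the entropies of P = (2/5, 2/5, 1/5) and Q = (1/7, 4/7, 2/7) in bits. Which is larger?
P

Computing entropies in bits:
H(P) = 1.5219
H(Q) = 1.3788

Distribution P has higher entropy.

Intuition: The distribution closer to uniform (more spread out) has higher entropy.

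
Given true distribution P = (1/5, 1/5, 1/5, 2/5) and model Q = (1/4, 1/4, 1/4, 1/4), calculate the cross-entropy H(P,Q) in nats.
1.3863 nats

Cross-entropy: H(P,Q) = -Σ p(x) log q(x)

Alternatively: H(P,Q) = H(P) + D_KL(P||Q)
H(P) = 1.3322 nats
D_KL(P||Q) = 0.0541 nats

H(P,Q) = 1.3322 + 0.0541 = 1.3863 nats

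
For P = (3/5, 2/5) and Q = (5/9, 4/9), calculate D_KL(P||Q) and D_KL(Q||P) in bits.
D_KL(P||Q) = 0.0058, D_KL(Q||P) = 0.0059

KL divergence is not symmetric: D_KL(P||Q) ≠ D_KL(Q||P) in general.

D_KL(P||Q) = 0.0058 bits
D_KL(Q||P) = 0.0059 bits

No, they are not equal!

This asymmetry is why KL divergence is not a true distance metric.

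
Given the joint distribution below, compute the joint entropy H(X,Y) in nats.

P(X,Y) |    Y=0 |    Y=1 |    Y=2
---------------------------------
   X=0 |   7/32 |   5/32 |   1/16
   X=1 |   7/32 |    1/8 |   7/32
1.7206 nats

Joint entropy is H(X,Y) = -Σ_{x,y} p(x,y) log p(x,y).

Summing over all non-zero entries:
H(X,Y) = -[7/32·log_e(7/32) + 5/32·log_e(5/32) + 1/16·log_e(1/16) + 7/32·log_e(7/32) + 1/8·log_e(1/8) + 7/32·log_e(7/32)]
H(X,Y) = 1.7206 nats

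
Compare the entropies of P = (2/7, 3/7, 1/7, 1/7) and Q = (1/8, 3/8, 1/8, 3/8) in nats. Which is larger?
P

Computing entropies in nats:
H(P) = 1.2770
H(Q) = 1.2555

Distribution P has higher entropy.

Intuition: The distribution closer to uniform (more spread out) has higher entropy.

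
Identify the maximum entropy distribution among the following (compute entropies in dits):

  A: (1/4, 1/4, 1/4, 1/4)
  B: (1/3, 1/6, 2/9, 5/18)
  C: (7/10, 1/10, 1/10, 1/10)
A

For a discrete distribution over n outcomes, entropy is maximized by the uniform distribution.

Computing entropies:
H(A) = 0.6021 dits
H(B) = 0.5884 dits
H(C) = 0.4084 dits

The uniform distribution (where all probabilities equal 1/4) achieves the maximum entropy of log_10(4) = 0.6021 dits.

Distribution A has the highest entropy.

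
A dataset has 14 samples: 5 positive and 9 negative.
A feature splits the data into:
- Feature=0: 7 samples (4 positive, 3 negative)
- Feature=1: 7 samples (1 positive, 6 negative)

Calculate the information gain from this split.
0.1518 bits

Information Gain = H(Y) - H(Y|Feature)

Before split:
P(positive) = 5/14 = 0.3571
H(Y) = 0.9403 bits

After split:
Feature=0: H = 0.9852 bits (weight = 7/14)
Feature=1: H = 0.5917 bits (weight = 7/14)
H(Y|Feature) = (7/14)×0.9852 + (7/14)×0.5917 = 0.7885 bits

Information Gain = 0.9403 - 0.7885 = 0.1518 bits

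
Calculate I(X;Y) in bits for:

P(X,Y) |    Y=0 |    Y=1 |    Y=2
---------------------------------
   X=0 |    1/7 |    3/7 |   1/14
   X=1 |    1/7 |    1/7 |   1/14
0.0481 bits

Mutual information: I(X;Y) = H(X) + H(Y) - H(X,Y)

Marginals:
P(X) = (9/14, 5/14), H(X) = 0.9403 bits
P(Y) = (2/7, 4/7, 1/7), H(Y) = 1.3788 bits

Joint entropy: H(X,Y) = 2.2709 bits

I(X;Y) = 0.9403 + 1.3788 - 2.2709 = 0.0481 bits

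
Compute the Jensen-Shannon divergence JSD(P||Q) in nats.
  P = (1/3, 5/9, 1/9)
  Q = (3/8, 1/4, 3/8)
0.0681 nats

Jensen-Shannon divergence is:
JSD(P||Q) = 0.5 × D_KL(P||M) + 0.5 × D_KL(Q||M)
where M = 0.5 × (P + Q) is the mixture distribution.

M = 0.5 × (1/3, 5/9, 1/9) + 0.5 × (3/8, 1/4, 3/8) = (0.354167, 0.402778, 0.243056)

D_KL(P||M) = 0.0715 nats
D_KL(Q||M) = 0.0648 nats

JSD(P||Q) = 0.5 × 0.0715 + 0.5 × 0.0648 = 0.0681 nats

Unlike KL divergence, JSD is symmetric and bounded: 0 ≤ JSD ≤ log(2).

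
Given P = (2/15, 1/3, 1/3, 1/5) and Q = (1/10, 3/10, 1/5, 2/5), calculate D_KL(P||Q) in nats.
0.1051 nats

KL divergence: D_KL(P||Q) = Σ p(x) log(p(x)/q(x))

Computing term by term:
  x=0: 2/15 × log_e[(2/15)/(1/10)] = 2/15 × 0.2877 = 0.0384
  x=1: 1/3 × log_e[(1/3)/(3/10)] = 1/3 × 0.1054 = 0.0351
  x=2: 1/3 × log_e[(1/3)/(1/5)] = 1/3 × 0.5108 = 0.1703
  x=3: 1/5 × log_e[(1/5)/(2/5)] = 1/5 × -0.6931 = -0.1386

D_KL(P||Q) = 0.1051 nats

Note: KL divergence is always non-negative and equals 0 iff P = Q.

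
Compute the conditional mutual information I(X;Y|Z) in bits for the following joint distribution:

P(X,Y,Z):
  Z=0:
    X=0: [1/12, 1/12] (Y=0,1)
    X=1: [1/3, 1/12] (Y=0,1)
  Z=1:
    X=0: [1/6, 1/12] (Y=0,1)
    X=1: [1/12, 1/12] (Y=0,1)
0.0443 bits

Conditional mutual information: I(X;Y|Z) = H(X|Z) + H(Y|Z) - H(X,Y|Z)

H(Z) = 0.9799
H(X,Z) = 1.8879 → H(X|Z) = 0.9080
H(Y,Z) = 1.8879 → H(Y|Z) = 0.9080
H(X,Y,Z) = 2.7516 → H(X,Y|Z) = 1.7718

I(X;Y|Z) = 0.9080 + 0.9080 - 1.7718 = 0.0443 bits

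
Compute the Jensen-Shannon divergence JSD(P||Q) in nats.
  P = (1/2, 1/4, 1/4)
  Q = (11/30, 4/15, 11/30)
0.0108 nats

Jensen-Shannon divergence is:
JSD(P||Q) = 0.5 × D_KL(P||M) + 0.5 × D_KL(Q||M)
where M = 0.5 × (P + Q) is the mixture distribution.

M = 0.5 × (1/2, 1/4, 1/4) + 0.5 × (11/30, 4/15, 11/30) = (13/30, 0.258333, 0.308333)

D_KL(P||M) = 0.0109 nats
D_KL(Q||M) = 0.0107 nats

JSD(P||Q) = 0.5 × 0.0109 + 0.5 × 0.0107 = 0.0108 nats

Unlike KL divergence, JSD is symmetric and bounded: 0 ≤ JSD ≤ log(2).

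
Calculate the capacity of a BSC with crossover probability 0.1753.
0.3303 bits

For a binary symmetric channel (BSC) with error probability p:
Capacity C = 1 - H(p) bits per symbol

where H(p) = -p log₂(p) - (1-p) log₂(1-p) is the binary entropy function.

H(0.1753) = 0.6697 bits
C = 1 - 0.6697 = 0.3303 bits per symbol

This means we can reliably transmit up to 0.3303 bits of information per channel use.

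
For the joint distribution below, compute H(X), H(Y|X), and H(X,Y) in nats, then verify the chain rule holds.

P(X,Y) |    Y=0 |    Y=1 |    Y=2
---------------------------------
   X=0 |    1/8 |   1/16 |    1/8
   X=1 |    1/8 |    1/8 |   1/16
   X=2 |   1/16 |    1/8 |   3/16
H(X,Y) = 2.1334, H(X) = 1.0948, H(Y|X) = 1.0386 (all in nats)

Chain rule: H(X,Y) = H(X) + H(Y|X)

Left side — joint entropy directly:
H(X,Y) = -Σ p(x,y) log p(x,y) = 2.1334 nats

Right side — compute H(Y|X) from the conditional distributions:
P(X) = (5/16, 5/16, 3/8), so H(X) = 1.0948 nats
H(Y|X) = Σ_x P(X=x) · H(Y|X=x):
  P(Y|X=0) = (2/5, 1/5, 2/5), H(Y|X=0) = 1.0549, weight P(X=0) = 5/16
  P(Y|X=1) = (2/5, 2/5, 1/5), H(Y|X=1) = 1.0549, weight P(X=1) = 5/16
  P(Y|X=2) = (1/6, 1/3, 1/2), H(Y|X=2) = 1.0114, weight P(X=2) = 3/8
H(Y|X) = 1.0386 nats

H(X) + H(Y|X) = 1.0948 + 1.0386 = 2.1334 nats

Both sides equal 2.1334 nats. ✓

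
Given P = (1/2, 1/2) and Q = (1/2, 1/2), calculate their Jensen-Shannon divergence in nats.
0.0000 nats

Jensen-Shannon divergence is:
JSD(P||Q) = 0.5 × D_KL(P||M) + 0.5 × D_KL(Q||M)
where M = 0.5 × (P + Q) is the mixture distribution.

M = 0.5 × (1/2, 1/2) + 0.5 × (1/2, 1/2) = (1/2, 1/2)

D_KL(P||M) = 0.0000 nats
D_KL(Q||M) = 0.0000 nats

JSD(P||Q) = 0.5 × 0.0000 + 0.5 × 0.0000 = 0.0000 nats

Unlike KL divergence, JSD is symmetric and bounded: 0 ≤ JSD ≤ log(2).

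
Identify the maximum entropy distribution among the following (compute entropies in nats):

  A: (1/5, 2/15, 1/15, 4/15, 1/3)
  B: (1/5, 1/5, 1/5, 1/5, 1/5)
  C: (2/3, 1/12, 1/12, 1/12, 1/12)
B

For a discrete distribution over n outcomes, entropy is maximized by the uniform distribution.

Computing entropies:
H(A) = 1.4898 nats
H(B) = 1.6094 nats
H(C) = 1.0986 nats

The uniform distribution (where all probabilities equal 1/5) achieves the maximum entropy of log_e(5) = 1.6094 nats.

Distribution B has the highest entropy.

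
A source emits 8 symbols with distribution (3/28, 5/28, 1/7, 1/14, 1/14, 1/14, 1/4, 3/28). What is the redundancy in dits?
0.0448 dits

Redundancy measures how far a source is from maximum entropy:
R = H_max - H(X)

Maximum entropy for 8 symbols: H_max = log_10(8) = 0.9031 dits
Actual entropy: H(X) = 0.8583 dits
Redundancy: R = 0.9031 - 0.8583 = 0.0448 dits

This redundancy represents potential for compression: the source could be compressed by 0.0448 dits per symbol.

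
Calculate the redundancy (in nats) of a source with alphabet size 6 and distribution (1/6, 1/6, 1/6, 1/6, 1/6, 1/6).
0.0000 nats

Redundancy measures how far a source is from maximum entropy:
R = H_max - H(X)

Maximum entropy for 6 symbols: H_max = log_e(6) = 1.7918 nats
Actual entropy: H(X) = 1.7918 nats
Redundancy: R = 1.7918 - 1.7918 = 0.0000 nats

This redundancy represents potential for compression: the source could be compressed by 0.0000 nats per symbol.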